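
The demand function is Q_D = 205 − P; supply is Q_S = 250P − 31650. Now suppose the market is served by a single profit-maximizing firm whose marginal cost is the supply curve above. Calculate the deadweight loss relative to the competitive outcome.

762.21

In inverse form: demand P = 205 − Q, supply P = 126.6 + 0.004Q.
Competitive equilibrium: 205 − Q = 126.6 + 0.004Q → Q* = 78.08765, P* = 126.91235.
Marginal revenue: MR = 205 − 2Q. Set MR = MC: 205 − 2Q = 126.6 + 0.004Q → Q_m = 39.12176.
Price P_m = 205 − 1·39.12176 = 165.87824; MC(Q_m) = 126.6 + 0.004·39.12176 = 126.75649.
Competitive Q* = 78.08765, so ΔQ = 38.96589; wedge = 165.87824 − 126.75649 = 39.12175.
The triangle = ½ × 38.96589 × 39.12175 = 762.21.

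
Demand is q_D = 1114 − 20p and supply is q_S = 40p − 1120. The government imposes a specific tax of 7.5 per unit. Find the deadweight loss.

375

In inverse form: demand p = 55.7 − 0.05q, supply p = 28 + 0.025q.
Competitive equilibrium: 55.7 − 0.05q = 28 + 0.025q → q* = 369.3333, p* = 37.2333.
With the tax, the buyer price exceeds the seller price by 7.5: (55.7 − 0.05q) − (28 + 0.025q) = 7.5 → q' = 269.3333.
Δq = 369.3333 − 269.3333 = 100; the wedge equals the tax, 7.5.
DWL = ½ × 100 × 7.5 = 375.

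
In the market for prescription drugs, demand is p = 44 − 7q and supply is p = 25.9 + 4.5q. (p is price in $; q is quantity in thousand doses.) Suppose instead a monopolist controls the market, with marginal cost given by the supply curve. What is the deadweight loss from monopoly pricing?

$2.04 thousand

Competitive equilibrium: 44 − 7q = 25.9 + 4.5q → q* = 1.5739, p* = 32.9826.
Marginal revenue: MR = 44 − 14q. Set MR = MC: 44 − 14q = 25.9 + 4.5q → q_m = 0.9784.
Price p_m = 44 − 7·0.9784 = 37.1512; MC(q_m) = 25.9 + 4.5·0.9784 = 30.3028.
Competitive q* = 1.5739, so Δq = 0.5955; wedge = 37.1512 − 30.3028 = 6.8484.
The triangle = ½ × 0.5955 × 6.8484 = $2.04 thousand.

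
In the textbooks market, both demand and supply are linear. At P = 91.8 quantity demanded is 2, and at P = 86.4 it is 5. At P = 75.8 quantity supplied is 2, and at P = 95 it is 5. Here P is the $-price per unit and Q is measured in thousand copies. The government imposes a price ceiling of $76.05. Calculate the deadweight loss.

$14.99 thousand

Demand slope = (86.4 − 91.8)/(5 − 2) = −1.8, so P = 95.4 − 1.8Q.
Supply slope = (95 − 75.8)/(5 − 2) = 6.4, so P = 63 + 6.4Q.
Competitive equilibrium: 95.4 − 1.8Q = 63 + 6.4Q → Q* = 3.9512, P* = 88.2878.
At the ceiling P = 76.05, quantity supplied = (76.05 − 63)/6.4 = 2.0391.
Willingness to pay at Q' = 2.0391: 95.4 − 1.8·2.0391 = 91.7296.
ΔQ = 3.9512 − 2.0391 = 1.9121; wedge = 91.7296 − 76.05 = 15.6796.
DWL = ½ × 1.9121 × 15.6796 = $14.99 thousand.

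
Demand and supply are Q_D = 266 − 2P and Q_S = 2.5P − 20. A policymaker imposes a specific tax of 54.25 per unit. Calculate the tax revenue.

In inverse form: demand P = 133 − 0.5Q, supply P = 8 + 0.4Q.
Competitive equilibrium: 133 − 0.5Q = 8 + 0.4Q → Q* = 138.8889, P* = 63.5556.
With the tax, the buyer price exceeds the seller price by 54.25: (133 − 0.5Q) − (8 + 0.4Q) = 54.25 → Q' = 78.6111.
Tax revenue = 54.25 × 78.6111 = 4264.65.

4264.65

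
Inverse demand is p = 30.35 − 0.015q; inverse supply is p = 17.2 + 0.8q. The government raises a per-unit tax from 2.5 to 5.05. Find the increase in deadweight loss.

Competitive equilibrium: 30.35 − 0.015q = 17.2 + 0.8q → q* = 16.135, p* = 30.108.
For a per-unit tax t: Δq = t/0.815, so DWL = ½·t·(t/0.815) = t²/1.63.
At t = 2.5: DWL = 3.834. At t = 5.05: DWL = 15.646.
Increase = 15.646 − 3.834 = 11.81.

11.81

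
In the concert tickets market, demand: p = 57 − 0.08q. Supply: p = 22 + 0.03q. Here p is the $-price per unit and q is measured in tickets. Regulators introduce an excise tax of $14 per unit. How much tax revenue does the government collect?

$2672.73

Competitive equilibrium: 57 − 0.08q = 22 + 0.03q → q* = 318.1818, p* = 31.5455.
With the tax, the buyer price exceeds the seller price by 14: (57 − 0.08q) − (22 + 0.03q) = 14 → q' = 190.9091.
Tax revenue = 14 × 190.9091 = $2672.73.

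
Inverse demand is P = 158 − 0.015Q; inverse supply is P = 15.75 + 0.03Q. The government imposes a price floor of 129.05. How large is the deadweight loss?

34101.78

Competitive equilibrium: 158 − 0.015Q = 15.75 + 0.03Q → Q* = 3161.1111, P* = 110.5833.
At the floor P = 129.05, quantity demanded = (158 − 129.05)/0.015 = 1930.
Sellers' marginal cost at Q' = 1930: 15.75 + 0.03·1930 = 73.65.
ΔQ = 3161.1111 − 1930 = 1231.1111; wedge = 129.05 − 73.65 = 55.4.
Welfare loss = ½ × 1231.1111 × 55.4 = 34101.78.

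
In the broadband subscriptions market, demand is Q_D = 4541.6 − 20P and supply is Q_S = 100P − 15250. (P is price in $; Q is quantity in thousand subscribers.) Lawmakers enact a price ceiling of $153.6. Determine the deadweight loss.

$38510.67 thousand

In inverse form: demand P = 227.08 − 0.05Q, supply P = 152.5 + 0.01Q.
Competitive equilibrium: 227.08 − 0.05Q = 152.5 + 0.01Q → Q* = 1243, P* = 164.93.
At the ceiling P = 153.6, quantity supplied = (153.6 − 152.5)/0.01 = 110.
Willingness to pay at Q' = 110: 227.08 − 0.05·110 = 221.58.
ΔQ = 1243 − 110 = 1133; wedge = 221.58 − 153.6 = 67.98.
DWL = ½ × 1133 × 67.98 = $38510.67 thousand.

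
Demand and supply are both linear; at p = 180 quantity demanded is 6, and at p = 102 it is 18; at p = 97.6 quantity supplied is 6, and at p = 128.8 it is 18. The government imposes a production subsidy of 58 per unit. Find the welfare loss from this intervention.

184.84

Demand slope = (102 − 180)/(18 − 6) = −6.5, so p = 219 − 6.5q.
Supply slope = (128.8 − 97.6)/(18 − 6) = 2.6, so p = 82 + 2.6q.
Competitive equilibrium: 219 − 6.5q = 82 + 2.6q → q* = 15.0549, p* = 121.1429.
The subsidy lowers effective supply by 58: p = 24 + 2.6q.
New quantity: 219 − 6.5q = 24 + 2.6q → q' = 21.4286.
Overproduction Δq = 21.4286 − 15.0549 = 6.3737; wedge = subsidy = 58.
The triangle = ½ × 6.3737 × 58 = 184.84.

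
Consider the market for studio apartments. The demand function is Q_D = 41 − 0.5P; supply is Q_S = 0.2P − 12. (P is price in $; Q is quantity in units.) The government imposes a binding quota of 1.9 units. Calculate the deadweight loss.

$5.41

In inverse form: demand P = 82 − 2Q, supply P = 60 + 5Q.
Competitive equilibrium: 82 − 2Q = 60 + 5Q → Q* = 3.1429, P* = 75.7143.
At Q = 1.9: demand price = 82 − 2·1.9 = 78.2; supply price = 60 + 5·1.9 = 69.5.
ΔQ = 3.1429 − 1.9 = 1.2429; wedge = 78.2 − 69.5 = 8.7.
DWL = ½ × 1.2429 × 8.7 = $5.41.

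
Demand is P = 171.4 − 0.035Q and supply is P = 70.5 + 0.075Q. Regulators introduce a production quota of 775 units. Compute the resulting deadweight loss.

Competitive equilibrium: 171.4 − 0.035Q = 70.5 + 0.075Q → Q* = 917.2727, P* = 139.2955.
At Q = 775: demand price = 171.4 − 0.035·775 = 144.275; supply price = 70.5 + 0.075·775 = 128.625.
ΔQ = 917.2727 − 775 = 142.2727; wedge = 144.275 − 128.625 = 15.65.
The triangle = ½ × 142.2727 × 15.65 = 1113.28.

1113.28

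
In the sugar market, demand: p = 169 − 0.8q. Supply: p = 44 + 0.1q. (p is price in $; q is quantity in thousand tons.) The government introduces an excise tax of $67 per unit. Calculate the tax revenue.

Competitive equilibrium: 169 − 0.8q = 44 + 0.1q → q* = 138.88889, p* = 57.88889.
With the tax, the buyer price exceeds the seller price by 67: (169 − 0.8q) − (44 + 0.1q) = 67 → q' = 64.44444.
Tax revenue = 67 × 64.44444 = $4317.78 thousand.

$4317.78 thousand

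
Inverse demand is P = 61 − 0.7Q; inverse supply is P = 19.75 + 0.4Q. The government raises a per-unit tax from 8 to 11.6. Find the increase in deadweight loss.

32.07

Competitive equilibrium: 61 − 0.7Q = 19.75 + 0.4Q → Q* = 37.5, P* = 34.75.
For a per-unit tax t: ΔQ = t/1.1, so DWL = ½·t·(t/1.1) = t²/2.2.
At t = 8: DWL = 29.091. At t = 11.6: DWL = 61.164.
Increase = 61.164 − 29.091 = 32.07.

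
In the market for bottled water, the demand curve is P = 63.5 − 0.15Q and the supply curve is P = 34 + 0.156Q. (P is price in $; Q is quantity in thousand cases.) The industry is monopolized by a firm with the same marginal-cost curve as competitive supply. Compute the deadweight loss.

Competitive equilibrium: 63.5 − 0.15Q = 34 + 0.156Q → Q* = 96.4052, P* = 49.0392.
Marginal revenue: MR = 63.5 − 0.3Q. Set MR = MC: 63.5 − 0.3Q = 34 + 0.156Q → Q_m = 64.693.
Price P_m = 63.5 − 0.15·64.693 = 53.7961; MC(Q_m) = 34 + 0.156·64.693 = 44.0921.
Competitive Q* = 96.4052, so ΔQ = 31.7122; wedge = 53.7961 − 44.0921 = 9.704.
Welfare loss = ½ × 31.7122 × 9.704 = $153.87 thousand.

$153.87 thousand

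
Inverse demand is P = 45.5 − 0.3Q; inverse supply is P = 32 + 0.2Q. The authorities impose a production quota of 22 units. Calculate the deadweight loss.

Competitive equilibrium: 45.5 − 0.3Q = 32 + 0.2Q → Q* = 27, P* = 37.4.
At Q = 22: demand price = 45.5 − 0.3·22 = 38.9; supply price = 32 + 0.2·22 = 36.4.
ΔQ = 27 − 22 = 5; wedge = 38.9 − 36.4 = 2.5.
The triangle = ½ × 5 × 2.5 = 6.25.

6.25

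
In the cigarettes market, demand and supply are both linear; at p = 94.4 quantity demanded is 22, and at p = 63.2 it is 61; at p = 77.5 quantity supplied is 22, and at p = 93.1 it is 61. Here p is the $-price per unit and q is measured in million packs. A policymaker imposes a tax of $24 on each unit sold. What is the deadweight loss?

$240 million

Demand slope = (63.2 − 94.4)/(61 − 22) = −0.8, so p = 112 − 0.8q.
Supply slope = (93.1 − 77.5)/(61 − 22) = 0.4, so p = 68.7 + 0.4q.
Competitive equilibrium: 112 − 0.8q = 68.7 + 0.4q → q* = 36.0833, p* = 83.1333.
With the tax, the buyer price exceeds the seller price by 24: (112 − 0.8q) − (68.7 + 0.4q) = 24 → q' = 16.0833.
Δq = 36.0833 − 16.0833 = 20; the wedge equals the tax, 24.
Welfare loss = ½ × 20 × 24 = $240 million.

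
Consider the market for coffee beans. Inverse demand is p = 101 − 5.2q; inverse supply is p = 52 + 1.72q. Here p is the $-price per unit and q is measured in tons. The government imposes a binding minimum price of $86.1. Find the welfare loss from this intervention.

$61.49

Competitive equilibrium: 101 − 5.2q = 52 + 1.72q → q* = 7.0809, p* = 64.1792.
At the floor p = 86.1, quantity demanded = (101 − 86.1)/5.2 = 2.8654.
Sellers' marginal cost at q' = 2.8654: 52 + 1.72·2.8654 = 56.9285.
Δq = 7.0809 − 2.8654 = 4.2155; wedge = 86.1 − 56.9285 = 29.1715.
DWL = ½ × 4.2155 × 29.1715 = $61.49.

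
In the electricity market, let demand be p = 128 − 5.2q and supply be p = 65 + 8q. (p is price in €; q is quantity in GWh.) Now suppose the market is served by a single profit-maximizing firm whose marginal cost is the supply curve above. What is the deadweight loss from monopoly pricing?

Competitive equilibrium: 128 − 5.2q = 65 + 8q → q* = 4.7727, p* = 103.1818.
Marginal revenue: MR = 128 − 10.4q. Set MR = MC: 128 − 10.4q = 65 + 8q → q_m = 3.4239.
Price p_m = 128 − 5.2·3.4239 = 110.1957; MC(q_m) = 65 + 8·3.4239 = 92.3912.
Competitive q* = 4.7727, so Δq = 1.3488; wedge = 110.1957 − 92.3912 = 17.8045.
Deadweight loss = ½ × 1.3488 × 17.8045 = €12.01.

€12.01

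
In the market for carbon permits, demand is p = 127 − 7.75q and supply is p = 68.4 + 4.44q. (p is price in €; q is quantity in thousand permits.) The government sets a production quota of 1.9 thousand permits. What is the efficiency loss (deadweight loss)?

€51.51 thousand

Competitive equilibrium: 127 − 7.75q = 68.4 + 4.44q → q* = 4.8072, p* = 89.7441.
At q = 1.9: demand price = 127 − 7.75·1.9 = 112.275; supply price = 68.4 + 4.44·1.9 = 76.836.
Δq = 4.8072 − 1.9 = 2.9072; wedge = 112.275 − 76.836 = 35.439.
Deadweight loss = ½ × 2.9072 × 35.439 = €51.51 thousand.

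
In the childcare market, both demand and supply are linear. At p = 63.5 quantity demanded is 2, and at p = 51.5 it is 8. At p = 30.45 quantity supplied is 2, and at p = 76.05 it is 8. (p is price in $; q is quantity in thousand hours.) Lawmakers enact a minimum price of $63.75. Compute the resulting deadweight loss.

$61.10 thousand

Demand slope = (51.5 − 63.5)/(8 − 2) = −2, so p = 67.5 − 2q.
Supply slope = (76.05 − 30.45)/(8 − 2) = 7.6, so p = 15.25 + 7.6q.
Competitive equilibrium: 67.5 − 2q = 15.25 + 7.6q → q* = 5.4427, p* = 56.6146.
At the floor p = 63.75, quantity demanded = (67.5 − 63.75)/2 = 1.875.
Sellers' marginal cost at q' = 1.875: 15.25 + 7.6·1.875 = 29.5.
Δq = 5.4427 − 1.875 = 3.5677; wedge = 63.75 − 29.5 = 34.25.
The triangle = ½ × 3.5677 × 34.25 = $61.10 thousand.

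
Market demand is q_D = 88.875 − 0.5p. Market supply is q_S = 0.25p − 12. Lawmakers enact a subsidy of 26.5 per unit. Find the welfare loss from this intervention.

In inverse form: demand p = 177.75 − 2q, supply p = 48 + 4q.
Competitive equilibrium: 177.75 − 2q = 48 + 4q → q* = 21.625, p* = 134.5.
The subsidy lowers effective supply by 26.5: p = 21.5 + 4q.
New quantity: 177.75 − 2q = 21.5 + 4q → q' = 26.0417.
Overproduction Δq = 26.0417 − 21.625 = 4.4167; wedge = subsidy = 26.5.
The triangle = ½ × 4.4167 × 26.5 = 58.52.

58.52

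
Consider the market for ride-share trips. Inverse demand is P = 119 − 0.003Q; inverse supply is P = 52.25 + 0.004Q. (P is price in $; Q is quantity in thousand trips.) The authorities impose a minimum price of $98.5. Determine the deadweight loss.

Competitive equilibrium: 119 − 0.003Q = 52.25 + 0.004Q → Q* = 9535.71429, P* = 90.39286.
At the floor P = 98.5, quantity demanded = (119 − 98.5)/0.003 = 6833.33333.
Sellers' marginal cost at Q' = 6833.33333: 52.25 + 0.004·6833.33333 = 79.58333.
ΔQ = 9535.71429 − 6833.33333 = 2702.38096; wedge = 98.5 − 79.58333 = 18.91667.
DWL = ½ × 2702.38096 × 18.91667 = $25560.02 thousand.

$25560.02 thousand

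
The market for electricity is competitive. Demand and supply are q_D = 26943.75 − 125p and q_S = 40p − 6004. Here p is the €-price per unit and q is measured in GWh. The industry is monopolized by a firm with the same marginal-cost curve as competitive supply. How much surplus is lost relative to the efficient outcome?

€2471.08

In inverse form: demand p = 215.55 − 0.008q, supply p = 150.1 + 0.025q.
Competitive equilibrium: 215.55 − 0.008q = 150.1 + 0.025q → q* = 1983.33333, p* = 199.68333.
Marginal revenue: MR = 215.55 − 0.016q. Set MR = MC: 215.55 − 0.016q = 150.1 + 0.025q → q_m = 1596.34146.
Price p_m = 215.55 − 0.008·1596.34146 = 202.77927; MC(q_m) = 150.1 + 0.025·1596.34146 = 190.00854.
Competitive q* = 1983.33333, so Δq = 386.99187; wedge = 202.77927 − 190.00854 = 12.77073.
Deadweight loss = ½ × 386.99187 × 12.77073 = €2471.08.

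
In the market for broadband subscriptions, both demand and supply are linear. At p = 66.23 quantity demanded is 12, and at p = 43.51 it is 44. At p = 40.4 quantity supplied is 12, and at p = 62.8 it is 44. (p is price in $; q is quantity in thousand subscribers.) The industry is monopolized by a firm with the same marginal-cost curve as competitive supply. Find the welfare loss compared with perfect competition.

$72.69 thousand

Demand slope = (43.51 − 66.23)/(44 − 12) = −0.71, so p = 74.75 − 0.71q.
Supply slope = (62.8 − 40.4)/(44 − 12) = 0.7, so p = 32 + 0.7q.
Competitive equilibrium: 74.75 − 0.71q = 32 + 0.7q → q* = 30.3191, p* = 53.2234.
Marginal revenue: MR = 74.75 − 1.42q. Set MR = MC: 74.75 − 1.42q = 32 + 0.7q → q_m = 20.1651.
Price p_m = 74.75 − 0.71·20.1651 = 60.4328; MC(q_m) = 32 + 0.7·20.1651 = 46.1156.
Competitive q* = 30.3191, so Δq = 10.154; wedge = 60.4328 − 46.1156 = 14.3172.
The triangle = ½ × 10.154 × 14.3172 = $72.69 thousand.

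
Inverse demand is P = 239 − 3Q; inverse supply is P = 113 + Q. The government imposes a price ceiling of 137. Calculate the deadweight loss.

112.50

Competitive equilibrium: 239 − 3Q = 113 + Q → Q* = 31.5, P* = 144.5.
At the ceiling P = 137, quantity supplied = (137 − 113)/1 = 24.
Willingness to pay at Q' = 24: 239 − 3·24 = 167.
ΔQ = 31.5 − 24 = 7.5; wedge = 167 − 137 = 30.
Welfare loss = ½ × 7.5 × 30 = 112.50.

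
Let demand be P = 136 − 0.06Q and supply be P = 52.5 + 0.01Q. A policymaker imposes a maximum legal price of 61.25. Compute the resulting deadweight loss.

Competitive equilibrium: 136 − 0.06Q = 52.5 + 0.01Q → Q* = 1192.8571, P* = 64.4286.
At the ceiling P = 61.25, quantity supplied = (61.25 − 52.5)/0.01 = 875.
Willingness to pay at Q' = 875: 136 − 0.06·875 = 83.5.
ΔQ = 1192.8571 − 875 = 317.8571; wedge = 83.5 − 61.25 = 22.25.
DWL = ½ × 317.8571 × 22.25 = 3536.16.

3536.16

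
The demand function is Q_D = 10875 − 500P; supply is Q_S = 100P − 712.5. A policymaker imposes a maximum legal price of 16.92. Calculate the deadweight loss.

343.44

In inverse form: demand P = 21.75 − 0.002Q, supply P = 7.125 + 0.01Q.
Competitive equilibrium: 21.75 − 0.002Q = 7.125 + 0.01Q → Q* = 1218.75, P* = 19.3125.
At the ceiling P = 16.92, quantity supplied = (16.92 − 7.125)/0.01 = 979.5.
Willingness to pay at Q' = 979.5: 21.75 − 0.002·979.5 = 19.791.
ΔQ = 1218.75 − 979.5 = 239.25; wedge = 19.791 − 16.92 = 2.871.
Welfare loss = ½ × 239.25 × 2.871 = 343.44.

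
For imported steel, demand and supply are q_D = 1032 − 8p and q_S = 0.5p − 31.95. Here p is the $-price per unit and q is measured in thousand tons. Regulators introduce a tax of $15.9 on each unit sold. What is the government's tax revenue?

$368.13 thousand

In inverse form: demand p = 129 − 0.125q, supply p = 63.9 + 2q.
Competitive equilibrium: 129 − 0.125q = 63.9 + 2q → q* = 30.6353, p* = 125.1706.
With the tax, the buyer price exceeds the seller price by 15.9: (129 − 0.125q) − (63.9 + 2q) = 15.9 → q' = 23.1529.
Tax revenue = 15.9 × 23.1529 = $368.13 thousand.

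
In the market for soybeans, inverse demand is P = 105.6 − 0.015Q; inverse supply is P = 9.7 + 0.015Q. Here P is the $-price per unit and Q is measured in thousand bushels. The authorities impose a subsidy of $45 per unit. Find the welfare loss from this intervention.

$33750 thousand

Competitive equilibrium: 105.6 − 0.015Q = 9.7 + 0.015Q → Q* = 3196.6667, P* = 57.65.
The subsidy lowers effective supply by 45: P = 0.015Q − 35.3.
New quantity: 105.6 − 0.015Q = 0.015Q − 35.3 → Q' = 4696.6667.
Overproduction ΔQ = 4696.6667 − 3196.6667 = 1500; wedge = subsidy = 45.
Deadweight loss = ½ × 1500 × 45 = $33750 thousand.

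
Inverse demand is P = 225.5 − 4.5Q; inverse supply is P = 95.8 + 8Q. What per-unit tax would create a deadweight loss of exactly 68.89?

41.5

Competitive equilibrium: 225.5 − 4.5Q = 95.8 + 8Q → Q* = 10.376, P* = 178.808.
A tax t gives ΔQ = t/12.5 and wedge t, so DWL = t²/25.
t²/25 = 68.89 → t² = 1722.25 → t = 41.5.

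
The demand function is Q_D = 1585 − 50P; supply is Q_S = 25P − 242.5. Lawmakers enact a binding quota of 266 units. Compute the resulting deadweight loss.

In inverse form: demand P = 31.7 − 0.02Q, supply P = 9.7 + 0.04Q.
Competitive equilibrium: 31.7 − 0.02Q = 9.7 + 0.04Q → Q* = 366.6667, P* = 24.3667.
At Q = 266: demand price = 31.7 − 0.02·266 = 26.38; supply price = 9.7 + 0.04·266 = 20.34.
ΔQ = 366.6667 − 266 = 100.6667; wedge = 26.38 − 20.34 = 6.04.
DWL = ½ × 100.6667 × 6.04 = 304.01.

304.01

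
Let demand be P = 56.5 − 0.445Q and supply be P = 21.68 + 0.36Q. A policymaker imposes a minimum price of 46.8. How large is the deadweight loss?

Competitive equilibrium: 56.5 − 0.445Q = 21.68 + 0.36Q → Q* = 43.2547, P* = 37.2517.
At the floor P = 46.8, quantity demanded = (56.5 − 46.8)/0.445 = 21.7978.
Sellers' marginal cost at Q' = 21.7978: 21.68 + 0.36·21.7978 = 29.5272.
ΔQ = 43.2547 − 21.7978 = 21.4569; wedge = 46.8 − 29.5272 = 17.2728.
Deadweight loss = ½ × 21.4569 × 17.2728 = 185.31.

185.31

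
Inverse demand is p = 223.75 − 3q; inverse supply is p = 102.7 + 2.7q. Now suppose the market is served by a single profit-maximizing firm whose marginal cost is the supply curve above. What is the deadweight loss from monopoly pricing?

152.84

Competitive equilibrium: 223.75 − 3q = 102.7 + 2.7q → q* = 21.2368, p* = 160.0395.
Marginal revenue: MR = 223.75 − 6q. Set MR = MC: 223.75 − 6q = 102.7 + 2.7q → q_m = 13.9138.
Price p_m = 223.75 − 3·13.9138 = 182.0086; MC(q_m) = 102.7 + 2.7·13.9138 = 140.2673.
Competitive q* = 21.2368, so Δq = 7.323; wedge = 182.0086 − 140.2673 = 41.7413.
Deadweight loss = ½ × 7.323 × 41.7413 = 152.84.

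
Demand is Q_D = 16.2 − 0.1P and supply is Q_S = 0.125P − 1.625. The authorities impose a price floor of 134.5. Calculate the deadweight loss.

275.01

In inverse form: demand P = 162 − 10Q, supply P = 13 + 8Q.
Competitive equilibrium: 162 − 10Q = 13 + 8Q → Q* = 8.2778, P* = 79.2222.
At the floor P = 134.5, quantity demanded = (162 − 134.5)/10 = 2.75.
Sellers' marginal cost at Q' = 2.75: 13 + 8·2.75 = 35.
ΔQ = 8.2778 − 2.75 = 5.5278; wedge = 134.5 − 35 = 99.5.
DWL = ½ × 5.5278 × 99.5 = 275.01.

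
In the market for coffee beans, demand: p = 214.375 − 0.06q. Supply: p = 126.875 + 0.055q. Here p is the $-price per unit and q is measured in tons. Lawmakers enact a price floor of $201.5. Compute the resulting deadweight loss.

$17159.65

Competitive equilibrium: 214.375 − 0.06q = 126.875 + 0.055q → q* = 760.86957, p* = 168.72283.
At the floor p = 201.5, quantity demanded = (214.375 − 201.5)/0.06 = 214.58333.
Sellers' marginal cost at q' = 214.58333: 126.875 + 0.055·214.58333 = 138.67708.
Δq = 760.86957 − 214.58333 = 546.28624; wedge = 201.5 − 138.67708 = 62.82292.
The triangle = ½ × 546.28624 × 62.82292 = $17159.65.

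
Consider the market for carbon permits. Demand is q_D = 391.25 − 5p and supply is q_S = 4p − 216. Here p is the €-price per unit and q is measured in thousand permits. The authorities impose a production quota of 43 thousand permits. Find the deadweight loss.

In inverse form: demand p = 78.25 − 0.2q, supply p = 54 + 0.25q.
Competitive equilibrium: 78.25 − 0.2q = 54 + 0.25q → q* = 53.8889, p* = 67.4722.
At q = 43: demand price = 78.25 − 0.2·43 = 69.65; supply price = 54 + 0.25·43 = 64.75.
Δq = 53.8889 − 43 = 10.8889; wedge = 69.65 − 64.75 = 4.9.
DWL = ½ × 10.8889 × 4.9 = €26.68 thousand.

€26.68 thousand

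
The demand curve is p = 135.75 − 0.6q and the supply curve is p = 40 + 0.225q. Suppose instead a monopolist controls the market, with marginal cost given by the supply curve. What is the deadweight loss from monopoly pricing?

Competitive equilibrium: 135.75 − 0.6q = 40 + 0.225q → q* = 116.0606, p* = 66.1136.
Marginal revenue: MR = 135.75 − 1.2q. Set MR = MC: 135.75 − 1.2q = 40 + 0.225q → q_m = 67.193.
Price p_m = 135.75 − 0.6·67.193 = 95.4342; MC(q_m) = 40 + 0.225·67.193 = 55.1184.
Competitive q* = 116.0606, so Δq = 48.8676; wedge = 95.4342 − 55.1184 = 40.3158.
The triangle = ½ × 48.8676 × 40.3158 = 985.07.

985.07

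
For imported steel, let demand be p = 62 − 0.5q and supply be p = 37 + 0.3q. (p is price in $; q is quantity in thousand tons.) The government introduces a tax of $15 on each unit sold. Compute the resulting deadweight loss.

Competitive equilibrium: 62 − 0.5q = 37 + 0.3q → q* = 31.25, p* = 46.375.
With the tax, the buyer price exceeds the seller price by 15: (62 − 0.5q) − (37 + 0.3q) = 15 → q' = 12.5.
Δq = 31.25 − 12.5 = 18.75; the wedge equals the tax, 15.
The triangle = ½ × 18.75 × 15 = $140.625 thousand.

$140.625 thousand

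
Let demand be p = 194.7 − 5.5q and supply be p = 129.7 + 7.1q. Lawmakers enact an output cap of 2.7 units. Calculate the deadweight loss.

Competitive equilibrium: 194.7 − 5.5q = 129.7 + 7.1q → q* = 5.1587, p* = 166.327.
At q = 2.7: demand price = 194.7 − 5.5·2.7 = 179.85; supply price = 129.7 + 7.1·2.7 = 148.87.
Δq = 5.1587 − 2.7 = 2.4587; wedge = 179.85 − 148.87 = 30.98.
Deadweight loss = ½ × 2.4587 × 30.98 = 38.09.

38.09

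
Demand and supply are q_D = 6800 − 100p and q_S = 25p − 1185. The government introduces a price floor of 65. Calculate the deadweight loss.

In inverse form: demand p = 68 − 0.01q, supply p = 47.4 + 0.04q.
Competitive equilibrium: 68 − 0.01q = 47.4 + 0.04q → q* = 412, p* = 63.88.
At the floor p = 65, quantity demanded = (68 − 65)/0.01 = 300.
Sellers' marginal cost at q' = 300: 47.4 + 0.04·300 = 59.4.
Δq = 412 − 300 = 112; wedge = 65 − 59.4 = 5.6.
DWL = ½ × 112 × 5.6 = 313.60.

313.60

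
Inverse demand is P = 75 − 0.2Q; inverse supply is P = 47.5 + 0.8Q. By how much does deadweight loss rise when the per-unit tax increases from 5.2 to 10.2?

Competitive equilibrium: 75 − 0.2Q = 47.5 + 0.8Q → Q* = 27.5, P* = 69.5.
For a per-unit tax t: ΔQ = t/1, so DWL = ½·t·(t/1) = t²/2.
At t = 5.2: DWL = 13.52. At t = 10.2: DWL = 52.02.
Increase = 52.02 − 13.52 = 38.50.

38.50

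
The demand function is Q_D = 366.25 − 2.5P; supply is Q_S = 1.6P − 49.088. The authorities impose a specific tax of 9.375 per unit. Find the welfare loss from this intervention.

In inverse form: demand P = 146.5 − 0.4Q, supply P = 30.68 + 0.625Q.
Competitive equilibrium: 146.5 − 0.4Q = 30.68 + 0.625Q → Q* = 112.9951, P* = 101.302.
With the tax, the buyer price exceeds the seller price by 9.375: (146.5 − 0.4Q) − (30.68 + 0.625Q) = 9.375 → Q' = 103.8488.
ΔQ = 112.9951 − 103.8488 = 9.1463; the wedge equals the tax, 9.375.
DWL = ½ × 9.1463 × 9.375 = 42.87.

42.87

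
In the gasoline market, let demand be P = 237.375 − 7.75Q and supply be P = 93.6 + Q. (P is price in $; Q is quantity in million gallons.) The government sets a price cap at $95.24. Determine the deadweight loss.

$957.19 million

Competitive equilibrium: 237.375 − 7.75Q = 93.6 + Q → Q* = 16.4314, P* = 110.0314.
At the ceiling P = 95.24, quantity supplied = (95.24 − 93.6)/1 = 1.64.
Willingness to pay at Q' = 1.64: 237.375 − 7.75·1.64 = 224.665.
ΔQ = 16.4314 − 1.64 = 14.7914; wedge = 224.665 − 95.24 = 129.425.
DWL = ½ × 14.7914 × 129.425 = $957.19 million.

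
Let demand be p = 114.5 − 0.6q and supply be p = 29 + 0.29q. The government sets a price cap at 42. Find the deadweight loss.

1168.36

Competitive equilibrium: 114.5 − 0.6q = 29 + 0.29q → q* = 96.06742, p* = 56.85955.
At the ceiling p = 42, quantity supplied = (42 − 29)/0.29 = 44.82759.
Willingness to pay at q' = 44.82759: 114.5 − 0.6·44.82759 = 87.60345.
Δq = 96.06742 − 44.82759 = 51.23983; wedge = 87.60345 − 42 = 45.60345.
Welfare loss = ½ × 51.23983 × 45.60345 = 1168.36.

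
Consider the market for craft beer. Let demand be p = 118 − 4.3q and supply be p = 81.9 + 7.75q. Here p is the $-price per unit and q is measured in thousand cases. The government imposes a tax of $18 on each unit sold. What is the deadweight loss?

Competitive equilibrium: 118 − 4.3q = 81.9 + 7.75q → q* = 2.9959, p* = 105.1178.
With the tax, the buyer price exceeds the seller price by 18: (118 − 4.3q) − (81.9 + 7.75q) = 18 → q' = 1.5021.
Δq = 2.9959 − 1.5021 = 1.4938; the wedge equals the tax, 18.
Deadweight loss = ½ × 1.4938 × 18 = $13.44 thousand.

$13.44 thousand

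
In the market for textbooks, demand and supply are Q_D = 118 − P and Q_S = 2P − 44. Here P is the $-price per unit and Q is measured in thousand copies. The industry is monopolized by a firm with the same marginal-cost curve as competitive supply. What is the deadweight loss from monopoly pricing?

In inverse form: demand P = 118 − Q, supply P = 22 + 0.5Q.
Competitive equilibrium: 118 − Q = 22 + 0.5Q → Q* = 64, P* = 54.
Marginal revenue: MR = 118 − 2Q. Set MR = MC: 118 − 2Q = 22 + 0.5Q → Q_m = 38.4.
Price P_m = 118 − 1·38.4 = 79.6; MC(Q_m) = 22 + 0.5·38.4 = 41.2.
Competitive Q* = 64, so ΔQ = 25.6; wedge = 79.6 − 41.2 = 38.4.
Deadweight loss = ½ × 25.6 × 38.4 = $491.52 thousand.

$491.52 thousand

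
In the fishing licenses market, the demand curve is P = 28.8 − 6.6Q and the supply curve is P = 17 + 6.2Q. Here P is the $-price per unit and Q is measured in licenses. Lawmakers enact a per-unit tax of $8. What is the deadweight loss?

Competitive equilibrium: 28.8 − 6.6Q = 17 + 6.2Q → Q* = 0.9219, P* = 22.7156.
With the tax, the buyer price exceeds the seller price by 8: (28.8 − 6.6Q) − (17 + 6.2Q) = 8 → Q' = 0.2969.
ΔQ = 0.9219 − 0.2969 = 0.625; the wedge equals the tax, 8.
Welfare loss = ½ × 0.625 × 8 = $2.50.

$2.50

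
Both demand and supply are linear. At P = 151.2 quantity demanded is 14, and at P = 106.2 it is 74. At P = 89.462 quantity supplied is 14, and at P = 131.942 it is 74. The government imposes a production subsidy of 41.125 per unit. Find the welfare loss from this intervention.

580

Demand slope = (106.2 − 151.2)/(74 − 14) = −0.75, so P = 161.7 − 0.75Q.
Supply slope = (131.942 − 89.462)/(74 − 14) = 0.708, so P = 79.55 + 0.708Q.
Competitive equilibrium: 161.7 − 0.75Q = 79.55 + 0.708Q → Q* = 56.3443, P* = 119.4418.
The subsidy lowers effective supply by 41.125: P = 38.425 + 0.708Q.
New quantity: 161.7 − 0.75Q = 38.425 + 0.708Q → Q' = 84.5508.
Overproduction ΔQ = 84.5508 − 56.3443 = 28.2065; wedge = subsidy = 41.125.
DWL = ½ × 28.2065 × 41.125 = 580.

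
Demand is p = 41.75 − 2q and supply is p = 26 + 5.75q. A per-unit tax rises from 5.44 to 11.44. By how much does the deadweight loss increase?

6.53

Competitive equilibrium: 41.75 − 2q = 26 + 5.75q → q* = 2.0323, p* = 37.6855.
For a per-unit tax t: Δq = t/7.75, so DWL = ½·t·(t/7.75) = t²/15.5.
At t = 5.44: DWL = 1.909. At t = 11.44: DWL = 8.443.
Increase = 8.443 − 1.909 = 6.53.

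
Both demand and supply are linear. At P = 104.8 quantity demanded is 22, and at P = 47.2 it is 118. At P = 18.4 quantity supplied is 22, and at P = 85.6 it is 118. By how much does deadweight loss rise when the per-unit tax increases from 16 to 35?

372.69

Demand slope = (47.2 − 104.8)/(118 − 22) = −0.6, so P = 118 − 0.6Q.
Supply slope = (85.6 − 18.4)/(118 − 22) = 0.7, so P = 3 + 0.7Q.
Competitive equilibrium: 118 − 0.6Q = 3 + 0.7Q → Q* = 88.4615, P* = 64.9231.
For a per-unit tax t: ΔQ = t/1.3, so DWL = ½·t·(t/1.3) = t²/2.6.
At t = 16: DWL = 98.462. At t = 35: DWL = 471.154.
Increase = 471.154 − 98.462 = 372.69.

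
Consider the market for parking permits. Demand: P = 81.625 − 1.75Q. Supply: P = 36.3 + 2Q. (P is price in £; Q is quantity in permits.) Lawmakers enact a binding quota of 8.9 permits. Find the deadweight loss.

£19.04

Competitive equilibrium: 81.625 − 1.75Q = 36.3 + 2Q → Q* = 12.0867, P* = 60.4733.
At Q = 8.9: demand price = 81.625 − 1.75·8.9 = 66.05; supply price = 36.3 + 2·8.9 = 54.1.
ΔQ = 12.0867 − 8.9 = 3.1867; wedge = 66.05 − 54.1 = 11.95.
The triangle = ½ × 3.1867 × 11.95 = £19.04.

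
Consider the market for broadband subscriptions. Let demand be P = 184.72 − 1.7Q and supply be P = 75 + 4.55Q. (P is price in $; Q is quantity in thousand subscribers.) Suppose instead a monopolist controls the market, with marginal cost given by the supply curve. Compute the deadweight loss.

Competitive equilibrium: 184.72 − 1.7Q = 75 + 4.55Q → Q* = 17.5552, P* = 154.8762.
Marginal revenue: MR = 184.72 − 3.4Q. Set MR = MC: 184.72 − 3.4Q = 75 + 4.55Q → Q_m = 13.8013.
Price P_m = 184.72 − 1.7·13.8013 = 161.2578; MC(Q_m) = 75 + 4.55·13.8013 = 137.7959.
Competitive Q* = 17.5552, so ΔQ = 3.7539; wedge = 161.2578 − 137.7959 = 23.4619.
The triangle = ½ × 3.7539 × 23.4619 = $44.04 thousand.

$44.04 thousand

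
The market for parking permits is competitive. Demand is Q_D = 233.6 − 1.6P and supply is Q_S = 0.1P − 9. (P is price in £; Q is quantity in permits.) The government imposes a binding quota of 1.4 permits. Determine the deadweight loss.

£79.59

In inverse form: demand P = 146 − 0.625Q, supply P = 90 + 10Q.
Competitive equilibrium: 146 − 0.625Q = 90 + 10Q → Q* = 5.2706, P* = 142.7059.
At Q = 1.4: demand price = 146 − 0.625·1.4 = 145.125; supply price = 90 + 10·1.4 = 104.
ΔQ = 5.2706 − 1.4 = 3.8706; wedge = 145.125 − 104 = 41.125.
Deadweight loss = ½ × 3.8706 × 41.125 = £79.59.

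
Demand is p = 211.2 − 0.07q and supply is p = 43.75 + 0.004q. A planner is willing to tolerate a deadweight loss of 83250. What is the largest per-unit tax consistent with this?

Competitive equilibrium: 211.2 − 0.07q = 43.75 + 0.004q → q* = 2262.8378, p* = 52.8014.
A tax t gives Δq = t/0.074 and wedge t, so DWL = t²/0.148.
t²/0.148 = 83250 → t² = 12321 → t = 111.

111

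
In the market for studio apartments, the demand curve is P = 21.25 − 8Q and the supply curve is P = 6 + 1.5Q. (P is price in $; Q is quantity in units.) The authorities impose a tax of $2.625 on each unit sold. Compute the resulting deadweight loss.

Competitive equilibrium: 21.25 − 8Q = 6 + 1.5Q → Q* = 1.6053, P* = 8.4079.
With the tax, the buyer price exceeds the seller price by 2.625: (21.25 − 8Q) − (6 + 1.5Q) = 2.625 → Q' = 1.3289.
ΔQ = 1.6053 − 1.3289 = 0.2764; the wedge equals the tax, 2.625.
Deadweight loss = ½ × 0.2764 × 2.625 = $0.36.

$0.36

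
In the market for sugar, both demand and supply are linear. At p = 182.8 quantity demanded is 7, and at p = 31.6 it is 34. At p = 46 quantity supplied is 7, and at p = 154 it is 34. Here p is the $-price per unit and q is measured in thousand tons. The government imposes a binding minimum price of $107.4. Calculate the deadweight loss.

Demand slope = (31.6 − 182.8)/(34 − 7) = −5.6, so p = 222 − 5.6q.
Supply slope = (154 − 46)/(34 − 7) = 4, so p = 18 + 4q.
Competitive equilibrium: 222 − 5.6q = 18 + 4q → q* = 21.25, p* = 103.
At the floor p = 107.4, quantity demanded = (222 − 107.4)/5.6 = 20.4643.
Sellers' marginal cost at q' = 20.4643: 18 + 4·20.4643 = 99.8572.
Δq = 21.25 − 20.4643 = 0.7857; wedge = 107.4 − 99.8572 = 7.5428.
The triangle = ½ × 0.7857 × 7.5428 = $2.96 thousand.

$2.96 thousand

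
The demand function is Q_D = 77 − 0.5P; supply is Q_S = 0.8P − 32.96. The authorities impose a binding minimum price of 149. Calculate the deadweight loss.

1685.67

In inverse form: demand P = 154 − 2Q, supply P = 41.2 + 1.25Q.
Competitive equilibrium: 154 − 2Q = 41.2 + 1.25Q → Q* = 34.7077, P* = 84.5846.
At the floor P = 149, quantity demanded = (154 − 149)/2 = 2.5.
Sellers' marginal cost at Q' = 2.5: 41.2 + 1.25·2.5 = 44.325.
ΔQ = 34.7077 − 2.5 = 32.2077; wedge = 149 − 44.325 = 104.675.
Deadweight loss = ½ × 32.2077 × 104.675 = 1685.67.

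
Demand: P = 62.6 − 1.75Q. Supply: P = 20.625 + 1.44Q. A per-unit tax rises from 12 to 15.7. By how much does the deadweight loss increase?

16.06

Competitive equilibrium: 62.6 − 1.75Q = 20.625 + 1.44Q → Q* = 13.1583, P* = 39.573.
For a per-unit tax t: ΔQ = t/3.19, so DWL = ½·t·(t/3.19) = t²/6.38.
At t = 12: DWL = 22.571. At t = 15.7: DWL = 38.635.
Increase = 38.635 − 22.571 = 16.06.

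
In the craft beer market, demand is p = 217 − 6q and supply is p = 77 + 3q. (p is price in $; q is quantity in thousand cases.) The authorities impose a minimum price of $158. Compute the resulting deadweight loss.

Competitive equilibrium: 217 − 6q = 77 + 3q → q* = 15.5556, p* = 123.6667.
At the floor p = 158, quantity demanded = (217 − 158)/6 = 9.8333.
Sellers' marginal cost at q' = 9.8333: 77 + 3·9.8333 = 106.4999.
Δq = 15.5556 − 9.8333 = 5.7223; wedge = 158 − 106.4999 = 51.5001.
The triangle = ½ × 5.7223 × 51.5001 = $147.35 thousand.

$147.35 thousand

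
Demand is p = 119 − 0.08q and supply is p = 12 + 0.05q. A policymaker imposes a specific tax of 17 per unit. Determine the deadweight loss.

Competitive equilibrium: 119 − 0.08q = 12 + 0.05q → q* = 823.0769, p* = 53.1538.
With the tax, the buyer price exceeds the seller price by 17: (119 − 0.08q) − (12 + 0.05q) = 17 → q' = 692.3077.
Δq = 823.0769 − 692.3077 = 130.7692; the wedge equals the tax, 17.
DWL = ½ × 130.7692 × 17 = 1111.54.

1111.54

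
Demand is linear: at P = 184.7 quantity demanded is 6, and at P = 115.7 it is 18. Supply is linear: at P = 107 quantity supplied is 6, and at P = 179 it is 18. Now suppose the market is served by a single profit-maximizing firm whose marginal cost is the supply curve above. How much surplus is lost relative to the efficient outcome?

100.90

Demand slope = (115.7 − 184.7)/(18 − 6) = −5.75, so P = 219.2 − 5.75Q.
Supply slope = (179 − 107)/(18 − 6) = 6, so P = 71 + 6Q.
Competitive equilibrium: 219.2 − 5.75Q = 71 + 6Q → Q* = 12.6128, P* = 146.6766.
Marginal revenue: MR = 219.2 − 11.5Q. Set MR = MC: 219.2 − 11.5Q = 71 + 6Q → Q_m = 8.4686.
Price P_m = 219.2 − 5.75·8.4686 = 170.5056; MC(Q_m) = 71 + 6·8.4686 = 121.8116.
Competitive Q* = 12.6128, so ΔQ = 4.1442; wedge = 170.5056 − 121.8116 = 48.694.
Deadweight loss = ½ × 4.1442 × 48.694 = 100.90.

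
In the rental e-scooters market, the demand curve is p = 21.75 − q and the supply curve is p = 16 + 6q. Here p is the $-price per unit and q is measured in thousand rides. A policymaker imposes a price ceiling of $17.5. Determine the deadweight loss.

Competitive equilibrium: 21.75 − q = 16 + 6q → q* = 0.8214, p* = 20.9286.
At the ceiling p = 17.5, quantity supplied = (17.5 − 16)/6 = 0.25.
Willingness to pay at q' = 0.25: 21.75 − 1·0.25 = 21.5.
Δq = 0.8214 − 0.25 = 0.5714; wedge = 21.5 − 17.5 = 4.
Deadweight loss = ½ × 0.5714 × 4 = $1.14 thousand.

$1.14 thousand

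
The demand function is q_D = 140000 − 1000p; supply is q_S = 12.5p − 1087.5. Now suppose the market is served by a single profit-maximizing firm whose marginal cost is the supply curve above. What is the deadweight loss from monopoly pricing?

2.58

In inverse form: demand p = 140 − 0.001q, supply p = 87 + 0.08q.
Competitive equilibrium: 140 − 0.001q = 87 + 0.08q → q* = 654.321, p* = 139.3457.
Marginal revenue: MR = 140 − 0.002q. Set MR = MC: 140 − 0.002q = 87 + 0.08q → q_m = 646.3415.
Price p_m = 140 − 0.001·646.3415 = 139.3537; MC(q_m) = 87 + 0.08·646.3415 = 138.7073.
Competitive q* = 654.321, so Δq = 7.9795; wedge = 139.3537 − 138.7073 = 0.6464.
DWL = ½ × 7.9795 × 0.6464 = 2.58.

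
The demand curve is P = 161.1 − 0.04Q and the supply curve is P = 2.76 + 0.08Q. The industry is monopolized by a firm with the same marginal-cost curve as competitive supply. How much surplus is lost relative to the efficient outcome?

Competitive equilibrium: 161.1 − 0.04Q = 2.76 + 0.08Q → Q* = 1319.5, P* = 108.32.
Marginal revenue: MR = 161.1 − 0.08Q. Set MR = MC: 161.1 − 0.08Q = 2.76 + 0.08Q → Q_m = 989.625.
Price P_m = 161.1 − 0.04·989.625 = 121.515; MC(Q_m) = 2.76 + 0.08·989.625 = 81.93.
Competitive Q* = 1319.5, so ΔQ = 329.875; wedge = 121.515 − 81.93 = 39.585.
Deadweight loss = ½ × 329.875 × 39.585 = 6529.05.

6529.05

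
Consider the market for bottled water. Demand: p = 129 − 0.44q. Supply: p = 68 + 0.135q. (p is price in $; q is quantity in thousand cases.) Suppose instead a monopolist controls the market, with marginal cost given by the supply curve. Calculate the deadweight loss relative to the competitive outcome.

Competitive equilibrium: 129 − 0.44q = 68 + 0.135q → q* = 106.08696, p* = 82.32174.
Marginal revenue: MR = 129 − 0.88q. Set MR = MC: 129 − 0.88q = 68 + 0.135q → q_m = 60.09852.
Price p_m = 129 − 0.44·60.09852 = 102.55665; MC(q_m) = 68 + 0.135·60.09852 = 76.1133.
Competitive q* = 106.08696, so Δq = 45.98844; wedge = 102.55665 − 76.1133 = 26.44335.
DWL = ½ × 45.98844 × 26.44335 = $608.04 thousand.

$608.04 thousand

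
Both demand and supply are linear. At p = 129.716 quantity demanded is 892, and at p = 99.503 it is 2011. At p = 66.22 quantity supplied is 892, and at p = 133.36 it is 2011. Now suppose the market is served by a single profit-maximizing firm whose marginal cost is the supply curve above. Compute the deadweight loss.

6418.34

Demand slope = (99.503 − 129.716)/(2011 − 892) = −0.027, so p = 153.8 − 0.027q.
Supply slope = (133.36 − 66.22)/(2011 − 892) = 0.06, so p = 12.7 + 0.06q.
Competitive equilibrium: 153.8 − 0.027q = 12.7 + 0.06q → q* = 1621.83908, p* = 110.01034.
Marginal revenue: MR = 153.8 − 0.054q. Set MR = MC: 153.8 − 0.054q = 12.7 + 0.06q → q_m = 1237.7193.
Price p_m = 153.8 − 0.027·1237.7193 = 120.38158; MC(q_m) = 12.7 + 0.06·1237.7193 = 86.96316.
Competitive q* = 1621.83908, so Δq = 384.11978; wedge = 120.38158 − 86.96316 = 33.41842.
The triangle = ½ × 384.11978 × 33.41842 = 6418.34.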